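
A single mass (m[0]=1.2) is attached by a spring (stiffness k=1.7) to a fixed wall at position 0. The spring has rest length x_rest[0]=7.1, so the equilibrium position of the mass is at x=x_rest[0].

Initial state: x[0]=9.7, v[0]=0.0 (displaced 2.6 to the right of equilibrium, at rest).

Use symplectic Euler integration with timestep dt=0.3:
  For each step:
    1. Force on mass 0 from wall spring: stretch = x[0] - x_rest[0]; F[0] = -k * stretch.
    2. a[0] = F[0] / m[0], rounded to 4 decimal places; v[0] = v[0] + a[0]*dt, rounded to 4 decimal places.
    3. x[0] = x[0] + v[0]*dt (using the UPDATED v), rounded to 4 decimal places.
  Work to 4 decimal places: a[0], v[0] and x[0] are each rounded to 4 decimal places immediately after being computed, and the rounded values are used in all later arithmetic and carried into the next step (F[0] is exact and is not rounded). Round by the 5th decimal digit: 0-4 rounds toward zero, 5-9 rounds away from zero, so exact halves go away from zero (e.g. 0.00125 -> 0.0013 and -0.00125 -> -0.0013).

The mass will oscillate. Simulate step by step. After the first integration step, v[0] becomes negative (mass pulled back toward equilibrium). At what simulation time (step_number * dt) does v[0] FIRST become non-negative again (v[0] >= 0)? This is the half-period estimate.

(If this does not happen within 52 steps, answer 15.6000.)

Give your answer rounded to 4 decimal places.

Step 0: x=[9.7000] v=[0.0000]
Step 1: x=[9.3685] v=[-1.1050]
Step 2: x=[8.7478] v=[-2.0691]
Step 3: x=[7.9170] v=[-2.7694]
Step 4: x=[6.9820] v=[-3.1166]
Step 5: x=[6.0621] v=[-3.0664]
Step 6: x=[5.2745] v=[-2.6253]
Step 7: x=[4.7197] v=[-1.8495]
Step 8: x=[4.4683] v=[-0.8379]
Step 9: x=[4.5525] v=[0.2806]
First v>=0 after going negative at step 9, time=2.7000

Answer: 2.7000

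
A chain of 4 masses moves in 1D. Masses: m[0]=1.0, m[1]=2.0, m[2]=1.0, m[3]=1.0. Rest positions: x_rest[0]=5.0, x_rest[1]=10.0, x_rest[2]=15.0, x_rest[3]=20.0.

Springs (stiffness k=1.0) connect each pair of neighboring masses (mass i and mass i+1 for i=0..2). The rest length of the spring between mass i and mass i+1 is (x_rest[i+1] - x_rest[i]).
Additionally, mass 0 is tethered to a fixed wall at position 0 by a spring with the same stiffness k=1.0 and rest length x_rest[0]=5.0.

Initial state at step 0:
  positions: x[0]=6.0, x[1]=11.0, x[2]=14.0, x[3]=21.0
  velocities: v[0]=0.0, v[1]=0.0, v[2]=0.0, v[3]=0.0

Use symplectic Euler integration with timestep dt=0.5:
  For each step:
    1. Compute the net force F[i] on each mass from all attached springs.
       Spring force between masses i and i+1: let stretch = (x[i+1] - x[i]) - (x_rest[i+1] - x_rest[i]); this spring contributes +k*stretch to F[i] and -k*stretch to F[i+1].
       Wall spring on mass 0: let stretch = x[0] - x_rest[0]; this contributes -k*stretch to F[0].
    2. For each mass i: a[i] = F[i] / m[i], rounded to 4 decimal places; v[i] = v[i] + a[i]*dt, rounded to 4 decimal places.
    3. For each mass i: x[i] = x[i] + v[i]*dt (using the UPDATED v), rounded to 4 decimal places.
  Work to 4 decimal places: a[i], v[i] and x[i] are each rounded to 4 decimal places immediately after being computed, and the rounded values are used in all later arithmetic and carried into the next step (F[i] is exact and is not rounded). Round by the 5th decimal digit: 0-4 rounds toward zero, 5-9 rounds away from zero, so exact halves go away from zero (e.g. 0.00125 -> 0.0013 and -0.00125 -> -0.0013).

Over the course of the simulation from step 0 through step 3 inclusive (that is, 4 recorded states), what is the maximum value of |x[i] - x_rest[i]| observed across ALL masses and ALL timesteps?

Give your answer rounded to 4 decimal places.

Step 0: x=[6.0000 11.0000 14.0000 21.0000] v=[0.0000 0.0000 0.0000 0.0000]
Step 1: x=[5.7500 10.7500 15.0000 20.5000] v=[-0.5000 -0.5000 2.0000 -1.0000]
Step 2: x=[5.3125 10.4063 16.3125 19.8750] v=[-0.8750 -0.6875 2.6250 -1.2500]
Step 3: x=[4.8203 10.1641 17.0391 19.6094] v=[-0.9844 -0.4844 1.4532 -0.5313]
Max displacement = 2.0391

Answer: 2.0391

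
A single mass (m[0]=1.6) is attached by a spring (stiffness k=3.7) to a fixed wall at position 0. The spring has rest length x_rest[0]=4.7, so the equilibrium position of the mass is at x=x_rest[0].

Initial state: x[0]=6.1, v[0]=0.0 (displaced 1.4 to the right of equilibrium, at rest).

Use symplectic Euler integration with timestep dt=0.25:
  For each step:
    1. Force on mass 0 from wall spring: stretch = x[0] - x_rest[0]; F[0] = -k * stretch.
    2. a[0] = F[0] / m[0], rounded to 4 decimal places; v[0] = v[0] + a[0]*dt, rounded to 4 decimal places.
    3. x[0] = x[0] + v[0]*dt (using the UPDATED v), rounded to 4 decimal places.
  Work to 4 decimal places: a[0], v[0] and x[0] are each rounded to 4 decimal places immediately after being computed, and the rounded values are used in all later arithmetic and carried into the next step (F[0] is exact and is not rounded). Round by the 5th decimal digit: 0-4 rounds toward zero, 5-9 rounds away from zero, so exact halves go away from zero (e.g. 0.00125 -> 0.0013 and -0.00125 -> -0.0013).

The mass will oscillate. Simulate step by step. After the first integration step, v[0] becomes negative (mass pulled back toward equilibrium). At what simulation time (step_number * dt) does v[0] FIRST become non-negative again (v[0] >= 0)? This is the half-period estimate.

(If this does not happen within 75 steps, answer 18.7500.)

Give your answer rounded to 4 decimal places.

Step 0: x=[6.1000] v=[0.0000]
Step 1: x=[5.8977] v=[-0.8094]
Step 2: x=[5.5223] v=[-1.5018]
Step 3: x=[5.0280] v=[-1.9772]
Step 4: x=[4.4863] v=[-2.1668]
Step 5: x=[3.9755] v=[-2.0433]
Step 6: x=[3.5694] v=[-1.6245]
Step 7: x=[3.3267] v=[-0.9709]
Step 8: x=[3.2825] v=[-0.1770]
Step 9: x=[3.4431] v=[0.6425]
First v>=0 after going negative at step 9, time=2.2500

Answer: 2.2500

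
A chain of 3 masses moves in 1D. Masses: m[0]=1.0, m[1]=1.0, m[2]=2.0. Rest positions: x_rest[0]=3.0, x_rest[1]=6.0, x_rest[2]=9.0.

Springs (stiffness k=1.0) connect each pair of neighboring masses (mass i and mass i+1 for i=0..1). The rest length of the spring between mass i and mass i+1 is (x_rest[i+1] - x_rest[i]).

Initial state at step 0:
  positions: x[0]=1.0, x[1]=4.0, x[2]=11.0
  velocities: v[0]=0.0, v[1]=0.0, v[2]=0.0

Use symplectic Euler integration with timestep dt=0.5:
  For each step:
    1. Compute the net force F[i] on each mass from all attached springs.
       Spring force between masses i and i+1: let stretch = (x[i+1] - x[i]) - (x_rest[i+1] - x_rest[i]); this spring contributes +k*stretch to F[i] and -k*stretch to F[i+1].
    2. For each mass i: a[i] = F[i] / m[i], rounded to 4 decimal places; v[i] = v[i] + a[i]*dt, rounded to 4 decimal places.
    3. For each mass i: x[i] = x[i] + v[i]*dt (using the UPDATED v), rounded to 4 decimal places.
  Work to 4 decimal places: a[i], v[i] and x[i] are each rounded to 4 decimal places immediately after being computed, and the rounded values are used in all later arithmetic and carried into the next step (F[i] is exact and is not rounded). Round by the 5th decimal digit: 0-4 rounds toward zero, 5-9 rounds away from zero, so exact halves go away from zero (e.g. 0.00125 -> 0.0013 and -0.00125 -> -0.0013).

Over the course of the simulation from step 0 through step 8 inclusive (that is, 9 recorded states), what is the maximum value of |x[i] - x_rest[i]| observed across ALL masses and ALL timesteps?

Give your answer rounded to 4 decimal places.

Answer: 3.5121

Derivation:
Step 0: x=[1.0000 4.0000 11.0000] v=[0.0000 0.0000 0.0000]
Step 1: x=[1.0000 5.0000 10.5000] v=[0.0000 2.0000 -1.0000]
Step 2: x=[1.2500 6.3750 9.6875] v=[0.5000 2.7500 -1.6250]
Step 3: x=[2.0313 7.2969 8.8359] v=[1.5625 1.8438 -1.7032]
Step 4: x=[3.3790 7.2872 8.1669] v=[2.6953 -0.0195 -1.3380]
Step 5: x=[4.9537 6.5203 7.7630] v=[3.1494 -1.5338 -0.8079]
Step 6: x=[6.1701 5.6724 7.5787] v=[2.4327 -1.6958 -0.3686]
Step 7: x=[6.5121 5.4255 7.5311] v=[0.6839 -0.4938 -0.0952]
Step 8: x=[5.8324 5.9767 7.5953] v=[-1.3594 1.1023 0.1284]
Max displacement = 3.5121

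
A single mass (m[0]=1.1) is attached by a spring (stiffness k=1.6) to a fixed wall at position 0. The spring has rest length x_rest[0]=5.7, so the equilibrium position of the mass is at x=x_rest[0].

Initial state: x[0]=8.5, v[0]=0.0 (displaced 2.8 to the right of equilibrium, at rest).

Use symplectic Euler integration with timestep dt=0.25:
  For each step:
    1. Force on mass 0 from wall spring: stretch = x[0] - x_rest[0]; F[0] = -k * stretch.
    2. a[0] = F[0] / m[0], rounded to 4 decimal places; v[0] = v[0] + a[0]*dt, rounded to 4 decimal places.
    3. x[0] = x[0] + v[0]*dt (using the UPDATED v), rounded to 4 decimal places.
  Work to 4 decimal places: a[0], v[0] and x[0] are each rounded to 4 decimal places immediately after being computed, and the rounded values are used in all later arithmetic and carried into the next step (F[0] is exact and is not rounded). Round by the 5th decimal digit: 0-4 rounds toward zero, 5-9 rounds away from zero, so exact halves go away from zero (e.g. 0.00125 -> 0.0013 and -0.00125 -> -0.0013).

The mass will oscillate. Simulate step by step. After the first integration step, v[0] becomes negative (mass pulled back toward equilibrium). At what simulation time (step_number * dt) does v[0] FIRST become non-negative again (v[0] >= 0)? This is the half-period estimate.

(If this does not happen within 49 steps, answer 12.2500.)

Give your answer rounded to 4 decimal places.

Answer: 2.7500

Derivation:
Step 0: x=[8.5000] v=[0.0000]
Step 1: x=[8.2455] v=[-1.0182]
Step 2: x=[7.7596] v=[-1.9438]
Step 3: x=[7.0864] v=[-2.6928]
Step 4: x=[6.2872] v=[-3.1970]
Step 5: x=[5.4346] v=[-3.4105]
Step 6: x=[4.6061] v=[-3.3140]
Step 7: x=[3.8771] v=[-2.9162]
Step 8: x=[3.3138] v=[-2.2533]
Step 9: x=[2.9674] v=[-1.3856]
Step 10: x=[2.8694] v=[-0.3919]
Step 11: x=[3.0288] v=[0.6374]
First v>=0 after going negative at step 11, time=2.7500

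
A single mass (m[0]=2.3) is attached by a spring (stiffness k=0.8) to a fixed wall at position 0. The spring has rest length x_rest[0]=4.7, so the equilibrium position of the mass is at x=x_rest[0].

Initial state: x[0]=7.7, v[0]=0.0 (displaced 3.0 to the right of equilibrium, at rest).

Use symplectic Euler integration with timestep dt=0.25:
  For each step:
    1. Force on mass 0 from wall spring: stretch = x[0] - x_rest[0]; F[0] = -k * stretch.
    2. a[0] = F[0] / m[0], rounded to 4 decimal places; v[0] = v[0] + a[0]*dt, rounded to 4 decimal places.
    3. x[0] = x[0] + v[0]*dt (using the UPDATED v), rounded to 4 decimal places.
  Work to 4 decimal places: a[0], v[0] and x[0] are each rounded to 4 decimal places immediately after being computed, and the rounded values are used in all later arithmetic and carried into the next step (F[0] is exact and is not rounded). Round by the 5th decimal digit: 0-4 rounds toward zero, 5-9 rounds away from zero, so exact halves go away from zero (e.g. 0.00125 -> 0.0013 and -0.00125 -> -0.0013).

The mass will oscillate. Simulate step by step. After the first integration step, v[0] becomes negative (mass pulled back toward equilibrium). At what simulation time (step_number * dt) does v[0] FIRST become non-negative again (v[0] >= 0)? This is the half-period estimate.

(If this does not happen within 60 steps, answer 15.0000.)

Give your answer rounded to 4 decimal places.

Step 0: x=[7.7000] v=[0.0000]
Step 1: x=[7.6348] v=[-0.2609]
Step 2: x=[7.5058] v=[-0.5161]
Step 3: x=[7.3158] v=[-0.7601]
Step 4: x=[7.0689] v=[-0.9876]
Step 5: x=[6.7705] v=[-1.1936]
Step 6: x=[6.4271] v=[-1.3737]
Step 7: x=[6.0461] v=[-1.5239]
Step 8: x=[5.6359] v=[-1.6410]
Step 9: x=[5.2053] v=[-1.7224]
Step 10: x=[4.7637] v=[-1.7664]
Step 11: x=[4.3207] v=[-1.7720]
Step 12: x=[3.8860] v=[-1.7390]
Step 13: x=[3.4690] v=[-1.6682]
Step 14: x=[3.0787] v=[-1.5612]
Step 15: x=[2.7237] v=[-1.4202]
Step 16: x=[2.4116] v=[-1.2484]
Step 17: x=[2.1493] v=[-1.0494]
Step 18: x=[1.9424] v=[-0.8276]
Step 19: x=[1.7955] v=[-0.5878]
Step 20: x=[1.7117] v=[-0.3352]
Step 21: x=[1.6929] v=[-0.0754]
Step 22: x=[1.7394] v=[0.1861]
First v>=0 after going negative at step 22, time=5.5000

Answer: 5.5000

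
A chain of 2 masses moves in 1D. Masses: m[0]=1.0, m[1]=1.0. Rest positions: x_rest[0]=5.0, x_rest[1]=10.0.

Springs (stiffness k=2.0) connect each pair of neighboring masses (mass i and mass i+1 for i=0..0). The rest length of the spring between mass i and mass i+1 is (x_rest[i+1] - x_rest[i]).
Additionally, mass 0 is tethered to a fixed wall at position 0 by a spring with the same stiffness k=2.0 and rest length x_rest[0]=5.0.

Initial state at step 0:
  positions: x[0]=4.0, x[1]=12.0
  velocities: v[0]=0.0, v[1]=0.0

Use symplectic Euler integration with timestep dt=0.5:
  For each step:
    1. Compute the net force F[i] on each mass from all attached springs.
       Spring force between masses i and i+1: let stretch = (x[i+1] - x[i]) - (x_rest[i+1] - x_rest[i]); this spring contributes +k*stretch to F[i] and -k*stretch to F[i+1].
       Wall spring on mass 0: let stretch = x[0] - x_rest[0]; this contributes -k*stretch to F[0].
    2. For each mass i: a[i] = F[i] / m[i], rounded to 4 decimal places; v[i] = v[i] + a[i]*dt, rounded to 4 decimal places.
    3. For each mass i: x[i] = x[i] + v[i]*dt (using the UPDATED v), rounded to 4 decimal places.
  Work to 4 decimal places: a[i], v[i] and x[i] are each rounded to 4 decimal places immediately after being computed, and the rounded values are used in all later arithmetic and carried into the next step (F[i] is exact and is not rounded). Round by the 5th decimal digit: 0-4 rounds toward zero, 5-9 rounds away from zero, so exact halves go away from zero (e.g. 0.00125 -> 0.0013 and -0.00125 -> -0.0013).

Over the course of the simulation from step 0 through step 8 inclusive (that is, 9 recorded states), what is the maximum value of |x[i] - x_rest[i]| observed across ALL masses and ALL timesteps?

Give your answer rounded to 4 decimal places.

Step 0: x=[4.0000 12.0000] v=[0.0000 0.0000]
Step 1: x=[6.0000 10.5000] v=[4.0000 -3.0000]
Step 2: x=[7.2500 9.2500] v=[2.5000 -2.5000]
Step 3: x=[5.8750 9.5000] v=[-2.7500 0.5000]
Step 4: x=[3.3750 10.4375] v=[-5.0000 1.8750]
Step 5: x=[2.7188 10.3438] v=[-1.3125 -0.1875]
Step 6: x=[4.5157 8.9376] v=[3.5937 -2.8125]
Step 7: x=[6.2657 7.8204] v=[3.4999 -2.2344]
Step 8: x=[5.6602 8.4259] v=[-1.2111 1.2109]
Max displacement = 2.2812

Answer: 2.2812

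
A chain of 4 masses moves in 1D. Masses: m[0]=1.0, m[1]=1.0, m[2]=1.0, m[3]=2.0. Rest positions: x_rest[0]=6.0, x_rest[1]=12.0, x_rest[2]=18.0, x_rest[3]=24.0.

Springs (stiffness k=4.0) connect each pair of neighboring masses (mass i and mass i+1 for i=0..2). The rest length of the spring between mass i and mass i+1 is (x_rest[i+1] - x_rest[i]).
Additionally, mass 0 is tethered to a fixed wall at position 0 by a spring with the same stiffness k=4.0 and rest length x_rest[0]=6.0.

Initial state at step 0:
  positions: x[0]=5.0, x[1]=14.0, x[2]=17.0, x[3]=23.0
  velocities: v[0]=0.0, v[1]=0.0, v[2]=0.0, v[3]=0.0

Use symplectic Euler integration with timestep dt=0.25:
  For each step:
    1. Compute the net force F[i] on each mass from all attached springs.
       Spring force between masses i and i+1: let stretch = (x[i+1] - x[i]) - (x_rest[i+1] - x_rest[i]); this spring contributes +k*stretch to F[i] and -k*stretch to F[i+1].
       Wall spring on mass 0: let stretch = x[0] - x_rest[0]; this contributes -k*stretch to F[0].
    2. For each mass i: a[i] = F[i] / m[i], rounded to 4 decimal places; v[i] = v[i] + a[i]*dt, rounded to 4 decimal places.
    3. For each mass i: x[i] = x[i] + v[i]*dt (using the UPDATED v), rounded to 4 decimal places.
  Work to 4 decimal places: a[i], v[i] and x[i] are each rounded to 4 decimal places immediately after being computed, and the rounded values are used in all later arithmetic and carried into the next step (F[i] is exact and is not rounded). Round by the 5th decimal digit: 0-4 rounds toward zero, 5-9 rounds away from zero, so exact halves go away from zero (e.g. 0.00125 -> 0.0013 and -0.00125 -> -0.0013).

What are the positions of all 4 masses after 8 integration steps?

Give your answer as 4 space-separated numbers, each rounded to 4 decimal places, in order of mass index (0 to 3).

Answer: 5.3905 10.7135 18.5316 23.9289

Derivation:
Step 0: x=[5.0000 14.0000 17.0000 23.0000] v=[0.0000 0.0000 0.0000 0.0000]
Step 1: x=[6.0000 12.5000 17.7500 23.0000] v=[4.0000 -6.0000 3.0000 0.0000]
Step 2: x=[7.1250 10.6875 18.5000 23.0938] v=[4.5000 -7.2500 3.0000 0.3750]
Step 3: x=[7.3594 9.9375 18.4453 23.3633] v=[0.9375 -3.0000 -0.2187 1.0781]
Step 4: x=[6.3985 10.6699 17.4932 23.7681] v=[-3.8438 2.9297 -3.8085 1.6191]
Step 5: x=[4.9058 12.0403 16.4040 24.1385] v=[-5.9709 5.4816 -4.3569 1.4817]
Step 6: x=[3.9703 12.7180 16.1575 24.2921] v=[-3.7422 2.7108 -0.9861 0.6145]
Step 7: x=[4.2291 12.0687 17.0848 24.1789] v=[1.0352 -2.5974 3.7090 -0.4528]
Step 8: x=[5.3905 10.7135 18.5316 23.9289] v=[4.6457 -5.4209 5.7870 -0.9999]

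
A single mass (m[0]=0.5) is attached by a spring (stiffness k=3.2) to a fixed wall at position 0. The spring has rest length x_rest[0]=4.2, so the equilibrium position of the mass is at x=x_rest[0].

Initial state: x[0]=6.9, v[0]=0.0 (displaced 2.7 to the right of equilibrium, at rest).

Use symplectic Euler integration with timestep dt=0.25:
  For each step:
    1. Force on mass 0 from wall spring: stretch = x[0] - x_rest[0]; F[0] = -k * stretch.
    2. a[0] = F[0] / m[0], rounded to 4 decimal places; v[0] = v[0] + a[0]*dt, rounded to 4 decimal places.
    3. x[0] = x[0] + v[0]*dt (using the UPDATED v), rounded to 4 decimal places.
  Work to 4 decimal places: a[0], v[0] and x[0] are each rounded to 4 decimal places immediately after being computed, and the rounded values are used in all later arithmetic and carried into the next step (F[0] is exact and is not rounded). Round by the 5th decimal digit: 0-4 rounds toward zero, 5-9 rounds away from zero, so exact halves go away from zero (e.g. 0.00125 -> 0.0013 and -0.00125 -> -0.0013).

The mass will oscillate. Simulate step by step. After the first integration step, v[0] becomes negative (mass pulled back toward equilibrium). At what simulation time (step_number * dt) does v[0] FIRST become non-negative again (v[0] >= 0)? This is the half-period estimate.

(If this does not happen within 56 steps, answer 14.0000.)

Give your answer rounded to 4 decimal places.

Answer: 1.2500

Derivation:
Step 0: x=[6.9000] v=[0.0000]
Step 1: x=[5.8200] v=[-4.3200]
Step 2: x=[4.0920] v=[-6.9120]
Step 3: x=[2.4072] v=[-6.7392]
Step 4: x=[1.4395] v=[-3.8707]
Step 5: x=[1.5760] v=[0.5461]
First v>=0 after going negative at step 5, time=1.2500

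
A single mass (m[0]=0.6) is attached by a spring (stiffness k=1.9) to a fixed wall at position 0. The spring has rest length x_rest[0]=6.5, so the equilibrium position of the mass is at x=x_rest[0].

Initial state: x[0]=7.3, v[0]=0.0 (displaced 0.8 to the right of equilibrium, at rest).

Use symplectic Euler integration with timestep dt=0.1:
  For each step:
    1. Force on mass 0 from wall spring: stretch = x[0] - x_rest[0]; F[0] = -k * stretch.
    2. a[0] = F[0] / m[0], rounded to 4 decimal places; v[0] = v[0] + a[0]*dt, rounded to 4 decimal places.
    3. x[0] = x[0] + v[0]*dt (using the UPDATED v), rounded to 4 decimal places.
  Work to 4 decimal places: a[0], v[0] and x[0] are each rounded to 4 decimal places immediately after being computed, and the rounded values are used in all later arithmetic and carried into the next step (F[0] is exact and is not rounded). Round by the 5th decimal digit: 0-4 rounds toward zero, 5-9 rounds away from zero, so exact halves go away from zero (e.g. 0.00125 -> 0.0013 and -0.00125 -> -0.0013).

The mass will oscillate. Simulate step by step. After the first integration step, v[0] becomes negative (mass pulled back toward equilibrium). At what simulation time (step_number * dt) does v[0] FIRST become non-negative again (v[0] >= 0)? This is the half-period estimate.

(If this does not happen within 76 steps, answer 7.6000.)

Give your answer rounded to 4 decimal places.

Step 0: x=[7.3000] v=[0.0000]
Step 1: x=[7.2747] v=[-0.2533]
Step 2: x=[7.2248] v=[-0.4986]
Step 3: x=[7.1520] v=[-0.7281]
Step 4: x=[7.0585] v=[-0.9346]
Step 5: x=[6.9474] v=[-1.1115]
Step 6: x=[6.8221] v=[-1.2532]
Step 7: x=[6.6866] v=[-1.3552]
Step 8: x=[6.5452] v=[-1.4143]
Step 9: x=[6.4023] v=[-1.4286]
Step 10: x=[6.2625] v=[-1.3977]
Step 11: x=[6.1303] v=[-1.3225]
Step 12: x=[6.0098] v=[-1.2054]
Step 13: x=[5.9048] v=[-1.0502]
Step 14: x=[5.8186] v=[-0.8617]
Step 15: x=[5.7540] v=[-0.6459]
Step 16: x=[5.7130] v=[-0.4097]
Step 17: x=[5.6970] v=[-0.1605]
Step 18: x=[5.7064] v=[0.0938]
First v>=0 after going negative at step 18, time=1.8000

Answer: 1.8000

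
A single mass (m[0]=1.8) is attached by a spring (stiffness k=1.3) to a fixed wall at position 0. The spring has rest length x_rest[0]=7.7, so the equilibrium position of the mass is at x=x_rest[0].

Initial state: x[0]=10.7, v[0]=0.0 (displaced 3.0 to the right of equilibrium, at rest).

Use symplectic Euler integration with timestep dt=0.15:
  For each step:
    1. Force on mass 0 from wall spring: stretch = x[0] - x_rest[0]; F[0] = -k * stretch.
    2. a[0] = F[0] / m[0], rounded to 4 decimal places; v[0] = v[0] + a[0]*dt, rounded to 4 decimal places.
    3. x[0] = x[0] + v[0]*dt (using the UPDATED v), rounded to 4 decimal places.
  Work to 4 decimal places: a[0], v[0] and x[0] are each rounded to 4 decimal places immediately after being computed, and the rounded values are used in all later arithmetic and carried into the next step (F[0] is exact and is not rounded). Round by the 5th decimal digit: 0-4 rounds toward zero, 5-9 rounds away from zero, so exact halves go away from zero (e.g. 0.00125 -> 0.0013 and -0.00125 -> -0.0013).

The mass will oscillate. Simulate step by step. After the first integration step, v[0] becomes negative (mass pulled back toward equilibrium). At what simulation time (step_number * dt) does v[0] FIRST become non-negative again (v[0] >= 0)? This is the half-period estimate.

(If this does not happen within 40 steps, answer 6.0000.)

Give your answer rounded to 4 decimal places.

Answer: 3.7500

Derivation:
Step 0: x=[10.7000] v=[0.0000]
Step 1: x=[10.6513] v=[-0.3250]
Step 2: x=[10.5546] v=[-0.6447]
Step 3: x=[10.4115] v=[-0.9540]
Step 4: x=[10.2243] v=[-1.2477]
Step 5: x=[9.9961] v=[-1.5212]
Step 6: x=[9.7306] v=[-1.7699]
Step 7: x=[9.4321] v=[-1.9899]
Step 8: x=[9.1055] v=[-2.1776]
Step 9: x=[8.7560] v=[-2.3299]
Step 10: x=[8.3894] v=[-2.4443]
Step 11: x=[8.0116] v=[-2.5190]
Step 12: x=[7.6287] v=[-2.5528]
Step 13: x=[7.2469] v=[-2.5451]
Step 14: x=[6.8725] v=[-2.4960]
Step 15: x=[6.5115] v=[-2.4064]
Step 16: x=[6.1699] v=[-2.2776]
Step 17: x=[5.8531] v=[-2.1118]
Step 18: x=[5.5663] v=[-1.9117]
Step 19: x=[5.3142] v=[-1.6806]
Step 20: x=[5.1009] v=[-1.4221]
Step 21: x=[4.9298] v=[-1.1405]
Step 22: x=[4.8037] v=[-0.8404]
Step 23: x=[4.7247] v=[-0.5266]
Step 24: x=[4.6941] v=[-0.2043]
Step 25: x=[4.7123] v=[0.1213]
First v>=0 after going negative at step 25, time=3.7500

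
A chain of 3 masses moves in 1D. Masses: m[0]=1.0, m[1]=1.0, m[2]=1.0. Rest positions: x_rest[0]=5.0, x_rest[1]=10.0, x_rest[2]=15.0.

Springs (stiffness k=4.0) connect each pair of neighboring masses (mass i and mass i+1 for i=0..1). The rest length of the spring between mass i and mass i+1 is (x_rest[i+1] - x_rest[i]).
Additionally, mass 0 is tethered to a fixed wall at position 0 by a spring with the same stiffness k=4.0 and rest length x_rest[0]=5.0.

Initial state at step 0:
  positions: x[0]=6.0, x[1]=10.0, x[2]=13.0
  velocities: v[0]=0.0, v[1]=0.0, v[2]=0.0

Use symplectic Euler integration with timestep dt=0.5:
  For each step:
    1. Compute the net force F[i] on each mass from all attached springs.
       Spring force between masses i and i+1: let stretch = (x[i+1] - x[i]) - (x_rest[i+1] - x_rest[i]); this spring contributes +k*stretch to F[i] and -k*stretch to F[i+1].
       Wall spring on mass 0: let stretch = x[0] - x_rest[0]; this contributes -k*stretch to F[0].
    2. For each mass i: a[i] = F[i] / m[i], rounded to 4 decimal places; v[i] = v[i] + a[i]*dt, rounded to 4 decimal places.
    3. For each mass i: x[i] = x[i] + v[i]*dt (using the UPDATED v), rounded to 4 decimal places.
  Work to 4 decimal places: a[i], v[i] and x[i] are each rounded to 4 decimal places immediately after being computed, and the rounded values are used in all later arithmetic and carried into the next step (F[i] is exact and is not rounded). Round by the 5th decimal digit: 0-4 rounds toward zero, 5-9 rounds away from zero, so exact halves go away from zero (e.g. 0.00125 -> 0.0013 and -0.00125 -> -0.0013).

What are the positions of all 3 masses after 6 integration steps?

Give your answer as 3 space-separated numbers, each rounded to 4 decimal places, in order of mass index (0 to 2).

Step 0: x=[6.0000 10.0000 13.0000] v=[0.0000 0.0000 0.0000]
Step 1: x=[4.0000 9.0000 15.0000] v=[-4.0000 -2.0000 4.0000]
Step 2: x=[3.0000 9.0000 16.0000] v=[-2.0000 0.0000 2.0000]
Step 3: x=[5.0000 10.0000 15.0000] v=[4.0000 2.0000 -2.0000]
Step 4: x=[7.0000 11.0000 14.0000] v=[4.0000 2.0000 -2.0000]
Step 5: x=[6.0000 11.0000 15.0000] v=[-2.0000 0.0000 2.0000]
Step 6: x=[4.0000 10.0000 17.0000] v=[-4.0000 -2.0000 4.0000]

Answer: 4.0000 10.0000 17.0000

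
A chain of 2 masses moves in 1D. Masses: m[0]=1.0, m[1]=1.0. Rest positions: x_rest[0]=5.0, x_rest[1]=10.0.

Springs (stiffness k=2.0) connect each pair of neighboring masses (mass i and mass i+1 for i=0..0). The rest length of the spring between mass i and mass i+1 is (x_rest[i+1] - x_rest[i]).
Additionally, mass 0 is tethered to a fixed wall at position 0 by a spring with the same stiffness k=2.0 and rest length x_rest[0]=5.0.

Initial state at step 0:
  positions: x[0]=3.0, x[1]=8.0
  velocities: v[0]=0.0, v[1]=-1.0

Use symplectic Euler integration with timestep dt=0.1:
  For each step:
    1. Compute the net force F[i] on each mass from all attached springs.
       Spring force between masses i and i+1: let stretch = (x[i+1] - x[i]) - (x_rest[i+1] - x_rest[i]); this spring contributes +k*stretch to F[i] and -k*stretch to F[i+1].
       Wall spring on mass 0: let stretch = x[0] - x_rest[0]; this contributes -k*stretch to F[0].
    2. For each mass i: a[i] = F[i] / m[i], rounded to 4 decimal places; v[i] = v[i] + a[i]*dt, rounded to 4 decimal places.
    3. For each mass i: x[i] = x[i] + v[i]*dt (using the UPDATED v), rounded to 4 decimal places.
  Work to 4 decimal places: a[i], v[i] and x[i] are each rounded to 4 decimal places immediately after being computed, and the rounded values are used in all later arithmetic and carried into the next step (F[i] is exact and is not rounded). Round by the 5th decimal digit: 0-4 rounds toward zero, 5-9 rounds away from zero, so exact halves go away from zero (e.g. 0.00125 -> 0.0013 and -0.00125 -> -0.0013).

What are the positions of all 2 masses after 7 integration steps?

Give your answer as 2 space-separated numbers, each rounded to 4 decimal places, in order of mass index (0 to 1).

Answer: 3.8370 7.4935

Derivation:
Step 0: x=[3.0000 8.0000] v=[0.0000 -1.0000]
Step 1: x=[3.0400 7.9000] v=[0.4000 -1.0000]
Step 2: x=[3.1164 7.8028] v=[0.7640 -0.9720]
Step 3: x=[3.2242 7.7119] v=[1.0780 -0.9093]
Step 4: x=[3.3573 7.6312] v=[1.3307 -0.8068]
Step 5: x=[3.5087 7.5650] v=[1.5140 -0.6616]
Step 6: x=[3.6711 7.5177] v=[1.6235 -0.4729]
Step 7: x=[3.8370 7.4935] v=[1.6586 -0.2422]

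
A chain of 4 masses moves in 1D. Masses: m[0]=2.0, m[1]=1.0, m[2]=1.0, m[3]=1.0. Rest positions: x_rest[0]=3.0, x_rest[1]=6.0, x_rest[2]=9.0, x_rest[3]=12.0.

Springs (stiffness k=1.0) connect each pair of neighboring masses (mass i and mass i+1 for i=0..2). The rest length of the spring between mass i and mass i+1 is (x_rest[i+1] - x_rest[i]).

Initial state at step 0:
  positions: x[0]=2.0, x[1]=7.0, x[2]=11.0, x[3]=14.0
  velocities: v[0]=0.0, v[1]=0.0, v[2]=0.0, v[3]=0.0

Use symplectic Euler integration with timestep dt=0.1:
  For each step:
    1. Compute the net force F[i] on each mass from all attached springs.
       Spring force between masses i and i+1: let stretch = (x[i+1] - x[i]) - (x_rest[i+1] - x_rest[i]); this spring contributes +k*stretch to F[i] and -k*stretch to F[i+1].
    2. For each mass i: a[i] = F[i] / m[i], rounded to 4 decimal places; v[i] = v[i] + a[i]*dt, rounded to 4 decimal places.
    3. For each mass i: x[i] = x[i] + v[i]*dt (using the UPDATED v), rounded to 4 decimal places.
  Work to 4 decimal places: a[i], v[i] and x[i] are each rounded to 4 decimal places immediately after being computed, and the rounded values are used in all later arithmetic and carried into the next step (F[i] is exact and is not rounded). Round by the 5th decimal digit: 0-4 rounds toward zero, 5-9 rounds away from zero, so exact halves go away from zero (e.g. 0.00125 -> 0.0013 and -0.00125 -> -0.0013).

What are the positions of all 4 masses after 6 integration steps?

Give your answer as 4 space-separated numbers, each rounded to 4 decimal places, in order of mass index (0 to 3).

Answer: 2.2031 6.8037 10.7969 13.9931

Derivation:
Step 0: x=[2.0000 7.0000 11.0000 14.0000] v=[0.0000 0.0000 0.0000 0.0000]
Step 1: x=[2.0100 6.9900 10.9900 14.0000] v=[0.1000 -0.1000 -0.1000 0.0000]
Step 2: x=[2.0299 6.9702 10.9701 13.9999] v=[0.1990 -0.1980 -0.1990 -0.0010]
Step 3: x=[2.0595 6.9410 10.9405 13.9995] v=[0.2960 -0.2920 -0.2960 -0.0040]
Step 4: x=[2.0985 6.9030 10.9015 13.9985] v=[0.3901 -0.3802 -0.3901 -0.0099]
Step 5: x=[2.1465 6.8569 10.8535 13.9965] v=[0.4803 -0.4608 -0.4803 -0.0196]
Step 6: x=[2.2031 6.8037 10.7969 13.9931] v=[0.5658 -0.5322 -0.5657 -0.0339]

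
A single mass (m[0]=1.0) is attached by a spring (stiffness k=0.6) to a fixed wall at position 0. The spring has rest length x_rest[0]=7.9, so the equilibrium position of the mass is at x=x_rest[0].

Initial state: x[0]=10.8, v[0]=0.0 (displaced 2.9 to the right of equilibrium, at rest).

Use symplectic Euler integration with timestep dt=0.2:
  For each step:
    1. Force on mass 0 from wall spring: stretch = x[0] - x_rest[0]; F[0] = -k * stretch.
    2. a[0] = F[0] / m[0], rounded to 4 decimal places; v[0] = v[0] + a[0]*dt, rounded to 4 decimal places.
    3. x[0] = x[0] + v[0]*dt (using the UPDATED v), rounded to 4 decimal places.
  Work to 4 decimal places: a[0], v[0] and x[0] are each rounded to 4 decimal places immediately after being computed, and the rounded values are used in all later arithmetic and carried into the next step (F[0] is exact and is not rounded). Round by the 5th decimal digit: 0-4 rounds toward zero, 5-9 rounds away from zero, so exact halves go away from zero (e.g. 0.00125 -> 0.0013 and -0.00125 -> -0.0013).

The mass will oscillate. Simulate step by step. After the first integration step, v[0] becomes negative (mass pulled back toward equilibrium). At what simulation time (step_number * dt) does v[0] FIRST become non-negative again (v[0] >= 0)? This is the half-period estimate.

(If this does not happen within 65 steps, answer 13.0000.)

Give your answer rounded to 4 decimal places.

Answer: 4.2000

Derivation:
Step 0: x=[10.8000] v=[0.0000]
Step 1: x=[10.7304] v=[-0.3480]
Step 2: x=[10.5929] v=[-0.6876]
Step 3: x=[10.3908] v=[-1.0107]
Step 4: x=[10.1289] v=[-1.3096]
Step 5: x=[9.8135] v=[-1.5771]
Step 6: x=[9.4522] v=[-1.8067]
Step 7: x=[9.0536] v=[-1.9930]
Step 8: x=[8.6273] v=[-2.1314]
Step 9: x=[8.1836] v=[-2.2187]
Step 10: x=[7.7331] v=[-2.2527]
Step 11: x=[7.2866] v=[-2.2327]
Step 12: x=[6.8548] v=[-2.1591]
Step 13: x=[6.4481] v=[-2.0337]
Step 14: x=[6.0762] v=[-1.8595]
Step 15: x=[5.7481] v=[-1.6406]
Step 16: x=[5.4716] v=[-1.3824]
Step 17: x=[5.2534] v=[-1.0910]
Step 18: x=[5.0987] v=[-0.7734]
Step 19: x=[5.0113] v=[-0.4372]
Step 20: x=[4.9932] v=[-0.0906]
Step 21: x=[5.0448] v=[0.2582]
First v>=0 after going negative at step 21, time=4.2000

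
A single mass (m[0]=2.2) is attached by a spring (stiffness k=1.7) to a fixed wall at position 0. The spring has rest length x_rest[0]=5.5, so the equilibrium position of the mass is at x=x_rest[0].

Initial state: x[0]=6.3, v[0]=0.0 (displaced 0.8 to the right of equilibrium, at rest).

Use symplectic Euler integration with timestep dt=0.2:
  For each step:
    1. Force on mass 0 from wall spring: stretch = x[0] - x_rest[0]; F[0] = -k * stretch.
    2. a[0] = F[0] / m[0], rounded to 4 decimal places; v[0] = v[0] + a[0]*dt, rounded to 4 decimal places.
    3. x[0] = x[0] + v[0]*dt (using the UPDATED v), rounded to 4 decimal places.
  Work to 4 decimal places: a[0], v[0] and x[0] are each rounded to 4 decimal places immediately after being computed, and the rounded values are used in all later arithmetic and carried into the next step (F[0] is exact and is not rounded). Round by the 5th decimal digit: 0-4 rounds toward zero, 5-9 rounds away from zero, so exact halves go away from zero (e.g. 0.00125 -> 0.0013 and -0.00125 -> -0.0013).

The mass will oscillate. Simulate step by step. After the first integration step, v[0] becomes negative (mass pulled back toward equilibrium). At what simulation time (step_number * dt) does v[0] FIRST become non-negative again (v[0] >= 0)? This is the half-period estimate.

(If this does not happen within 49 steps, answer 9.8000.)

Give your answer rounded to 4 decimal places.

Step 0: x=[6.3000] v=[0.0000]
Step 1: x=[6.2753] v=[-0.1236]
Step 2: x=[6.2266] v=[-0.2434]
Step 3: x=[6.1555] v=[-0.3557]
Step 4: x=[6.0641] v=[-0.4570]
Step 5: x=[5.9553] v=[-0.5442]
Step 6: x=[5.8324] v=[-0.6146]
Step 7: x=[5.6992] v=[-0.6660]
Step 8: x=[5.5598] v=[-0.6968]
Step 9: x=[5.4186] v=[-0.7060]
Step 10: x=[5.2799] v=[-0.6934]
Step 11: x=[5.1480] v=[-0.6594]
Step 12: x=[5.0270] v=[-0.6050]
Step 13: x=[4.9206] v=[-0.5319]
Step 14: x=[4.8321] v=[-0.4424]
Step 15: x=[4.7643] v=[-0.3392]
Step 16: x=[4.7192] v=[-0.2255]
Step 17: x=[4.6982] v=[-0.1048]
Step 18: x=[4.7020] v=[0.0191]
First v>=0 after going negative at step 18, time=3.6000

Answer: 3.6000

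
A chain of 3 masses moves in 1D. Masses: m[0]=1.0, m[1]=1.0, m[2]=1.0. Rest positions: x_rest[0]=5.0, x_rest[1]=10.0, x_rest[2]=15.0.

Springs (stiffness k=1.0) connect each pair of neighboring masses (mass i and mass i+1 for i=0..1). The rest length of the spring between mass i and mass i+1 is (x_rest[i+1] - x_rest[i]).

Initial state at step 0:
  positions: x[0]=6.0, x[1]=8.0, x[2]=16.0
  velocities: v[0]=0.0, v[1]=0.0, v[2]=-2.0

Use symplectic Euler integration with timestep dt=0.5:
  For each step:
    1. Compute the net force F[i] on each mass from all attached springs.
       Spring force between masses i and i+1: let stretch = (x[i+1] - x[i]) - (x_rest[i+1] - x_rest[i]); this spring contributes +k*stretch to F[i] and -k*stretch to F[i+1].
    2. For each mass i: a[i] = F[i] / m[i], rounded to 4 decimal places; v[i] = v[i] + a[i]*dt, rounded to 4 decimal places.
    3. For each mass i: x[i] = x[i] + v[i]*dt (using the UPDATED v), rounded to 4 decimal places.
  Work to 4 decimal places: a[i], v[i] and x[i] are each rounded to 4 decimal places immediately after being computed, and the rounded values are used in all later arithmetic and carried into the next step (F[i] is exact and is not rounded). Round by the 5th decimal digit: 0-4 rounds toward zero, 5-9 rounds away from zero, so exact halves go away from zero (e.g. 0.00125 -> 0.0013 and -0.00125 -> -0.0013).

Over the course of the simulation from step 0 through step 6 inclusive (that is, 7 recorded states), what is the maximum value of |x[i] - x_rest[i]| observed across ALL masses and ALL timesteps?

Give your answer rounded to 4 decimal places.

Answer: 4.3238

Derivation:
Step 0: x=[6.0000 8.0000 16.0000] v=[0.0000 0.0000 -2.0000]
Step 1: x=[5.2500 9.5000 14.2500] v=[-1.5000 3.0000 -3.5000]
Step 2: x=[4.3125 11.1250 12.5625] v=[-1.8750 3.2500 -3.3750]
Step 3: x=[3.8281 11.4063 11.7656] v=[-0.9688 0.5625 -1.5938]
Step 4: x=[3.9883 9.8828 12.1289] v=[0.3203 -3.0470 0.7266]
Step 5: x=[4.3721 7.4472 13.1807] v=[0.7676 -4.8712 2.1036]
Step 6: x=[4.2747 5.6762 14.0492] v=[-0.1949 -3.5420 1.7369]
Max displacement = 4.3238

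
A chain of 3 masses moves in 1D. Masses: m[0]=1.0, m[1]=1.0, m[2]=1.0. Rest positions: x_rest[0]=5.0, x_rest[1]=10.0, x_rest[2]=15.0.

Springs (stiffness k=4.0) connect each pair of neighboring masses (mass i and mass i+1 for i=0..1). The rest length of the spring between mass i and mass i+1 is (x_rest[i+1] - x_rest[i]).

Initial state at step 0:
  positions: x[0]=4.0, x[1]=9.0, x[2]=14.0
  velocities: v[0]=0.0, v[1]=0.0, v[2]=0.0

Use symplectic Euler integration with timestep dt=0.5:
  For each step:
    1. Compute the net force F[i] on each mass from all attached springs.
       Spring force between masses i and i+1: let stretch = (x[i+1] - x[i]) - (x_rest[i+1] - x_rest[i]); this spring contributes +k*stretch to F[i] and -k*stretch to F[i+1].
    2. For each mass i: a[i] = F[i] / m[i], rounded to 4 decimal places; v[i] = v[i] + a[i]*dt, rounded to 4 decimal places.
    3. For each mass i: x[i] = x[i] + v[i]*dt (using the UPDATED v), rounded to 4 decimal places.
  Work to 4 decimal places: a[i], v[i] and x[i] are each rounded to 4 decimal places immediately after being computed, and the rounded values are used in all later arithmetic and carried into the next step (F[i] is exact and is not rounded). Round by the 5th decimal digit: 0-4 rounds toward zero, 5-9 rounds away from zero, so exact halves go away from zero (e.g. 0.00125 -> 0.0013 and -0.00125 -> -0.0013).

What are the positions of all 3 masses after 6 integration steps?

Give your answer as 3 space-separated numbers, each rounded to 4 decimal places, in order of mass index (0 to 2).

Step 0: x=[4.0000 9.0000 14.0000] v=[0.0000 0.0000 0.0000]
Step 1: x=[4.0000 9.0000 14.0000] v=[0.0000 0.0000 0.0000]
Step 2: x=[4.0000 9.0000 14.0000] v=[0.0000 0.0000 0.0000]
Step 3: x=[4.0000 9.0000 14.0000] v=[0.0000 0.0000 0.0000]
Step 4: x=[4.0000 9.0000 14.0000] v=[0.0000 0.0000 0.0000]
Step 5: x=[4.0000 9.0000 14.0000] v=[0.0000 0.0000 0.0000]
Step 6: x=[4.0000 9.0000 14.0000] v=[0.0000 0.0000 0.0000]

Answer: 4.0000 9.0000 14.0000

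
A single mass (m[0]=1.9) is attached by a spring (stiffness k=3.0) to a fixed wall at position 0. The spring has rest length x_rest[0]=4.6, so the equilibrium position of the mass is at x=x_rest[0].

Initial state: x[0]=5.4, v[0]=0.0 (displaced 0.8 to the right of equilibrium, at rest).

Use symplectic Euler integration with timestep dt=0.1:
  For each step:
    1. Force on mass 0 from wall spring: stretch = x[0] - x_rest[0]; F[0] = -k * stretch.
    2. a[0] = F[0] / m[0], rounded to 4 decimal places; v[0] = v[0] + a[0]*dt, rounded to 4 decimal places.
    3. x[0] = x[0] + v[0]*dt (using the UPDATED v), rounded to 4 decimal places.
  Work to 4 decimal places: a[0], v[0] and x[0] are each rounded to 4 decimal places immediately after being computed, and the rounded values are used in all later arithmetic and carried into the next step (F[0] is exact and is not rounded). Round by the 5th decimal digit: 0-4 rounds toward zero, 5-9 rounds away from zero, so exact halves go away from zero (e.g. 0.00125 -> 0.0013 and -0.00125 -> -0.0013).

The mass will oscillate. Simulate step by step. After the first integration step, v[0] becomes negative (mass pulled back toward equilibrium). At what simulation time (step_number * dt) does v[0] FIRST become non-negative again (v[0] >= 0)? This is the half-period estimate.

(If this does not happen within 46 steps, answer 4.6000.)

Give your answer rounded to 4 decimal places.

Step 0: x=[5.4000] v=[0.0000]
Step 1: x=[5.3874] v=[-0.1263]
Step 2: x=[5.3623] v=[-0.2506]
Step 3: x=[5.3252] v=[-0.3710]
Step 4: x=[5.2767] v=[-0.4855]
Step 5: x=[5.2175] v=[-0.5924]
Step 6: x=[5.1485] v=[-0.6899]
Step 7: x=[5.0709] v=[-0.7765]
Step 8: x=[4.9858] v=[-0.8509]
Step 9: x=[4.8946] v=[-0.9118]
Step 10: x=[4.7988] v=[-0.9583]
Step 11: x=[4.6998] v=[-0.9897]
Step 12: x=[4.5993] v=[-1.0055]
Step 13: x=[4.4988] v=[-1.0054]
Step 14: x=[4.3999] v=[-0.9894]
Step 15: x=[4.3041] v=[-0.9578]
Step 16: x=[4.2130] v=[-0.9111]
Step 17: x=[4.1280] v=[-0.8500]
Step 18: x=[4.0505] v=[-0.7755]
Step 19: x=[3.9816] v=[-0.6887]
Step 20: x=[3.9225] v=[-0.5911]
Step 21: x=[3.8741] v=[-0.4841]
Step 22: x=[3.8372] v=[-0.3695]
Step 23: x=[3.8123] v=[-0.2491]
Step 24: x=[3.7998] v=[-0.1247]
Step 25: x=[3.8000] v=[0.0017]
First v>=0 after going negative at step 25, time=2.5000

Answer: 2.5000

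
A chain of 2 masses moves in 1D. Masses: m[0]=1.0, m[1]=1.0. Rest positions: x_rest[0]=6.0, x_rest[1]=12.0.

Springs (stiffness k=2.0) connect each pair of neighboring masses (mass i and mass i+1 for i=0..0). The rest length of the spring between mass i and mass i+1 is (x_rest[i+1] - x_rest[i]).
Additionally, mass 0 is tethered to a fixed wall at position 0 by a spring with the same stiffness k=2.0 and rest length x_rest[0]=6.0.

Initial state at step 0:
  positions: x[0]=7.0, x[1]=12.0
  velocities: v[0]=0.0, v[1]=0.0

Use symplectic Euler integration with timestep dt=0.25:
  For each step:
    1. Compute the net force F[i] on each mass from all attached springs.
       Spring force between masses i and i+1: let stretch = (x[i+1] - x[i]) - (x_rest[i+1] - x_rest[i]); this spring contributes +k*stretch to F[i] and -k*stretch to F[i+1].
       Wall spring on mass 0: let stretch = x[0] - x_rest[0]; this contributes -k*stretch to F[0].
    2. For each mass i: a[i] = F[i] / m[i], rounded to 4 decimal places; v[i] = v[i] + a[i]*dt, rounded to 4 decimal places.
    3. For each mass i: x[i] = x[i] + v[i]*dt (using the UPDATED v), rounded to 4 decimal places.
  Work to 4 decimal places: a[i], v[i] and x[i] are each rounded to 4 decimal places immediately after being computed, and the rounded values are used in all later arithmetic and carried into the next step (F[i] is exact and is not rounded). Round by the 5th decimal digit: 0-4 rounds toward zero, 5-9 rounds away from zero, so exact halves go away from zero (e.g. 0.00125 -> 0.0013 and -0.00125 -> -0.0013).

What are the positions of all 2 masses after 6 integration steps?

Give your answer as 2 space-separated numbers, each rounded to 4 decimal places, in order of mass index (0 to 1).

Step 0: x=[7.0000 12.0000] v=[0.0000 0.0000]
Step 1: x=[6.7500 12.1250] v=[-1.0000 0.5000]
Step 2: x=[6.3281 12.3281] v=[-1.6875 0.8125]
Step 3: x=[5.8652 12.5312] v=[-1.8516 0.8125]
Step 4: x=[5.5024 12.6511] v=[-1.4512 0.4795]
Step 5: x=[5.3454 12.6274] v=[-0.6281 -0.0949]
Step 6: x=[5.4305 12.4434] v=[0.3402 -0.7359]

Answer: 5.4305 12.4434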